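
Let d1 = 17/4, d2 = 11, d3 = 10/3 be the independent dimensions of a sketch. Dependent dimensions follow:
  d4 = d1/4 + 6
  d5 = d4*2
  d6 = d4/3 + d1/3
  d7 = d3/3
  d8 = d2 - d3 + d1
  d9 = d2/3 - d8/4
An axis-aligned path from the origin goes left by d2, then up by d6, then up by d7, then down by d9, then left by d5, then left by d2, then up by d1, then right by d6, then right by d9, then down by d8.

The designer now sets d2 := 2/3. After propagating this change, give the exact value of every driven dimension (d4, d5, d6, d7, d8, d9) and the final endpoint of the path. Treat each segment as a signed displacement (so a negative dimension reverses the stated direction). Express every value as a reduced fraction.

d4 = 113/16
d5 = 113/8
d6 = 181/48
d7 = 10/9
d8 = 19/12
d9 = -25/144
endpoint = (-427/36, 139/18)

Apply edit: d2 := 2/3
  d4 = d1/4 + 6 = 113/16
  d5 = d4*2 = 113/8
  d6 = d4/3 + d1/3 = 181/48
  d7 = d3/3 = 10/9
  d8 = d2 - d3 + d1 = 19/12
  d9 = d2/3 - d8/4 = -25/144
Walk from origin (0, 0):
  seg 1: left by d2 = 2/3 → (-2/3, 0)
  seg 2: up by d6 = 181/48 → (-2/3, 181/48)
  seg 3: up by d7 = 10/9 → (-2/3, 703/144)
  seg 4: down by d9 = -25/144 → (-2/3, 91/18)
  seg 5: left by d5 = 113/8 → (-355/24, 91/18)
  seg 6: left by d2 = 2/3 → (-371/24, 91/18)
  seg 7: up by d1 = 17/4 → (-371/24, 335/36)
  seg 8: right by d6 = 181/48 → (-187/16, 335/36)
  seg 9: right by d9 = -25/144 → (-427/36, 335/36)
  seg 10: down by d8 = 19/12 → (-427/36, 139/18)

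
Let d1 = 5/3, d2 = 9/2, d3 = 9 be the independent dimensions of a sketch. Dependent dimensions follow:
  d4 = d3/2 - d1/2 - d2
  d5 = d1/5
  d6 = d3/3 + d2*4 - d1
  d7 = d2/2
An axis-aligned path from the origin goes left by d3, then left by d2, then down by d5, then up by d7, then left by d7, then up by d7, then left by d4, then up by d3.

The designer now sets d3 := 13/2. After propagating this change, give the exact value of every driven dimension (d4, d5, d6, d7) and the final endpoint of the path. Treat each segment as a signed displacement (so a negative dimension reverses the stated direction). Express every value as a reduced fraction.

d4 = -25/12
d5 = 1/3
d6 = 37/2
d7 = 9/4
endpoint = (-67/6, 32/3)

Apply edit: d3 := 13/2
  d4 = d3/2 - d1/2 - d2 = -25/12
  d5 = d1/5 = 1/3
  d6 = d3/3 + d2*4 - d1 = 37/2
  d7 = d2/2 = 9/4
Walk from origin (0, 0):
  seg 1: left by d3 = 13/2 → (-13/2, 0)
  seg 2: left by d2 = 9/2 → (-11, 0)
  seg 3: down by d5 = 1/3 → (-11, -1/3)
  seg 4: up by d7 = 9/4 → (-11, 23/12)
  seg 5: left by d7 = 9/4 → (-53/4, 23/12)
  seg 6: up by d7 = 9/4 → (-53/4, 25/6)
  seg 7: left by d4 = -25/12 → (-67/6, 25/6)
  seg 8: up by d3 = 13/2 → (-67/6, 32/3)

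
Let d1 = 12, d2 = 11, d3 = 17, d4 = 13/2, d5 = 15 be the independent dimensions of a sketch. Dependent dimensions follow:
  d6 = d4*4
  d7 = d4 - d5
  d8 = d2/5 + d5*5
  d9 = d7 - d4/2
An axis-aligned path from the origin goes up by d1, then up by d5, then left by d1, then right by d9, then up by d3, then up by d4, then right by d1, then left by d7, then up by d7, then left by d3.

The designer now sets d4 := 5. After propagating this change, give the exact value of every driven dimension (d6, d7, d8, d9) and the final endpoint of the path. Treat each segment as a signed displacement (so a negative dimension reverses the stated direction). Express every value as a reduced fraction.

Apply edit: d4 := 5
  d6 = d4*4 = 20
  d7 = d4 - d5 = -10
  d8 = d2/5 + d5*5 = 386/5
  d9 = d7 - d4/2 = -25/2
Walk from origin (0, 0):
  seg 1: up by d1 = 12 → (0, 12)
  seg 2: up by d5 = 15 → (0, 27)
  seg 3: left by d1 = 12 → (-12, 27)
  seg 4: right by d9 = -25/2 → (-49/2, 27)
  seg 5: up by d3 = 17 → (-49/2, 44)
  seg 6: up by d4 = 5 → (-49/2, 49)
  seg 7: right by d1 = 12 → (-25/2, 49)
  seg 8: left by d7 = -10 → (-5/2, 49)
  seg 9: up by d7 = -10 → (-5/2, 39)
  seg 10: left by d3 = 17 → (-39/2, 39)

d6 = 20
d7 = -10
d8 = 386/5
d9 = -25/2
endpoint = (-39/2, 39)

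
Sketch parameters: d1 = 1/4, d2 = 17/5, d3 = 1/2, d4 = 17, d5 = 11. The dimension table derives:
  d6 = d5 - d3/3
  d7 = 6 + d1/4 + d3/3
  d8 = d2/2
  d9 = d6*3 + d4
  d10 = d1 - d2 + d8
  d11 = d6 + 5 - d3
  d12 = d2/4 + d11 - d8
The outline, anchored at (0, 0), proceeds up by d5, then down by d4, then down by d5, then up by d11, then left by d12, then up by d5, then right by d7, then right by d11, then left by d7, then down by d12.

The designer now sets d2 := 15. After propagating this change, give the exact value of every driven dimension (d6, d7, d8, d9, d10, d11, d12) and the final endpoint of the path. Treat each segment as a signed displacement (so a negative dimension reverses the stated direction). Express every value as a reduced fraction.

d6 = 65/6
d7 = 299/48
d8 = 15/2
d9 = 99/2
d10 = -29/4
d11 = 46/3
d12 = 139/12
endpoint = (15/4, -9/4)

Apply edit: d2 := 15
  d6 = d5 - d3/3 = 65/6
  d7 = 6 + d1/4 + d3/3 = 299/48
  d8 = d2/2 = 15/2
  d9 = d6*3 + d4 = 99/2
  d10 = d1 - d2 + d8 = -29/4
  d11 = d6 + 5 - d3 = 46/3
  d12 = d2/4 + d11 - d8 = 139/12
Walk from origin (0, 0):
  seg 1: up by d5 = 11 → (0, 11)
  seg 2: down by d4 = 17 → (0, -6)
  seg 3: down by d5 = 11 → (0, -17)
  seg 4: up by d11 = 46/3 → (0, -5/3)
  seg 5: left by d12 = 139/12 → (-139/12, -5/3)
  seg 6: up by d5 = 11 → (-139/12, 28/3)
  seg 7: right by d7 = 299/48 → (-257/48, 28/3)
  seg 8: right by d11 = 46/3 → (479/48, 28/3)
  seg 9: left by d7 = 299/48 → (15/4, 28/3)
  seg 10: down by d12 = 139/12 → (15/4, -9/4)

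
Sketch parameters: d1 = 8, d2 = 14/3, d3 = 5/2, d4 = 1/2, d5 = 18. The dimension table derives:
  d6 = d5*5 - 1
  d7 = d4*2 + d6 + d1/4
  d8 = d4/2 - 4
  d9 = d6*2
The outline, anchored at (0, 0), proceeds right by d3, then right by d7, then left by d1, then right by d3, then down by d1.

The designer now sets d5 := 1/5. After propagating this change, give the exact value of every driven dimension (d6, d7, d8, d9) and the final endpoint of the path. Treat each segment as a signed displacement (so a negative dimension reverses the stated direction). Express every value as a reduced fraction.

Apply edit: d5 := 1/5
  d6 = d5*5 - 1 = 0
  d7 = d4*2 + d6 + d1/4 = 3
  d8 = d4/2 - 4 = -15/4
  d9 = d6*2 = 0
Walk from origin (0, 0):
  seg 1: right by d3 = 5/2 → (5/2, 0)
  seg 2: right by d7 = 3 → (11/2, 0)
  seg 3: left by d1 = 8 → (-5/2, 0)
  seg 4: right by d3 = 5/2 → (0, 0)
  seg 5: down by d1 = 8 → (0, -8)

d6 = 0
d7 = 3
d8 = -15/4
d9 = 0
endpoint = (0, -8)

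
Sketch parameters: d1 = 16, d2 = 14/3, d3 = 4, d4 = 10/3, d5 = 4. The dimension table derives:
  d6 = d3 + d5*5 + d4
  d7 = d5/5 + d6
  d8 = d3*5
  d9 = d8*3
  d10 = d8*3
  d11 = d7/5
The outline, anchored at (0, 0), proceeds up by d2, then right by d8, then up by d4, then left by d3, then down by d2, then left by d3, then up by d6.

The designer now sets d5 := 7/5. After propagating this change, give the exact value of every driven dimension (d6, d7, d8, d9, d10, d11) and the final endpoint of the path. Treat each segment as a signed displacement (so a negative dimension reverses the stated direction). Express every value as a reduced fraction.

Apply edit: d5 := 7/5
  d6 = d3 + d5*5 + d4 = 43/3
  d7 = d5/5 + d6 = 1096/75
  d8 = d3*5 = 20
  d9 = d8*3 = 60
  d10 = d8*3 = 60
  d11 = d7/5 = 1096/375
Walk from origin (0, 0):
  seg 1: up by d2 = 14/3 → (0, 14/3)
  seg 2: right by d8 = 20 → (20, 14/3)
  seg 3: up by d4 = 10/3 → (20, 8)
  seg 4: left by d3 = 4 → (16, 8)
  seg 5: down by d2 = 14/3 → (16, 10/3)
  seg 6: left by d3 = 4 → (12, 10/3)
  seg 7: up by d6 = 43/3 → (12, 53/3)

d6 = 43/3
d7 = 1096/75
d8 = 20
d9 = 60
d10 = 60
d11 = 1096/375
endpoint = (12, 53/3)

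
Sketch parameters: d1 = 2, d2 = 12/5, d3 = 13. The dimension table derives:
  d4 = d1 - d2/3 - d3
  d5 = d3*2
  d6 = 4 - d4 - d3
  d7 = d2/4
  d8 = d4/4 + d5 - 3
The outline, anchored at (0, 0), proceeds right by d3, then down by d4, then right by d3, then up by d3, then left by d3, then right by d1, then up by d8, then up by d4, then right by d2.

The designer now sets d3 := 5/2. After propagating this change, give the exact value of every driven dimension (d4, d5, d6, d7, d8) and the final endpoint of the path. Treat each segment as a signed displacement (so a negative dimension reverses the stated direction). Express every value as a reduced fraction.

Apply edit: d3 := 5/2
  d4 = d1 - d2/3 - d3 = -13/10
  d5 = d3*2 = 5
  d6 = 4 - d4 - d3 = 14/5
  d7 = d2/4 = 3/5
  d8 = d4/4 + d5 - 3 = 67/40
Walk from origin (0, 0):
  seg 1: right by d3 = 5/2 → (5/2, 0)
  seg 2: down by d4 = -13/10 → (5/2, 13/10)
  seg 3: right by d3 = 5/2 → (5, 13/10)
  seg 4: up by d3 = 5/2 → (5, 19/5)
  seg 5: left by d3 = 5/2 → (5/2, 19/5)
  seg 6: right by d1 = 2 → (9/2, 19/5)
  seg 7: up by d8 = 67/40 → (9/2, 219/40)
  seg 8: up by d4 = -13/10 → (9/2, 167/40)
  seg 9: right by d2 = 12/5 → (69/10, 167/40)

d4 = -13/10
d5 = 5
d6 = 14/5
d7 = 3/5
d8 = 67/40
endpoint = (69/10, 167/40)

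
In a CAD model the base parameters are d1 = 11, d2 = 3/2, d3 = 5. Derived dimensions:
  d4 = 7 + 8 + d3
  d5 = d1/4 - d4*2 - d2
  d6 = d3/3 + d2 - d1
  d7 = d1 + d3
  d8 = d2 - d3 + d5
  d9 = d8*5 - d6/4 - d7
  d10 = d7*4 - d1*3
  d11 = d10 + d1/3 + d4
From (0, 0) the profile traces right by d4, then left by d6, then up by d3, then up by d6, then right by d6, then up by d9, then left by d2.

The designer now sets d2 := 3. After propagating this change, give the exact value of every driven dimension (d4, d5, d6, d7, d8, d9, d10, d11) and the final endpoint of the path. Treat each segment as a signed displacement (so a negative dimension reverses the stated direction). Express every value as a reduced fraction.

d4 = 20
d5 = -161/4
d6 = -19/3
d7 = 16
d8 = -169/4
d9 = -677/3
d10 = 31
d11 = 164/3
endpoint = (17, -227)

Apply edit: d2 := 3
  d4 = 7 + 8 + d3 = 20
  d5 = d1/4 - d4*2 - d2 = -161/4
  d6 = d3/3 + d2 - d1 = -19/3
  d7 = d1 + d3 = 16
  d8 = d2 - d3 + d5 = -169/4
  d9 = d8*5 - d6/4 - d7 = -677/3
  d10 = d7*4 - d1*3 = 31
  d11 = d10 + d1/3 + d4 = 164/3
Walk from origin (0, 0):
  seg 1: right by d4 = 20 → (20, 0)
  seg 2: left by d6 = -19/3 → (79/3, 0)
  seg 3: up by d3 = 5 → (79/3, 5)
  seg 4: up by d6 = -19/3 → (79/3, -4/3)
  seg 5: right by d6 = -19/3 → (20, -4/3)
  seg 6: up by d9 = -677/3 → (20, -227)
  seg 7: left by d2 = 3 → (17, -227)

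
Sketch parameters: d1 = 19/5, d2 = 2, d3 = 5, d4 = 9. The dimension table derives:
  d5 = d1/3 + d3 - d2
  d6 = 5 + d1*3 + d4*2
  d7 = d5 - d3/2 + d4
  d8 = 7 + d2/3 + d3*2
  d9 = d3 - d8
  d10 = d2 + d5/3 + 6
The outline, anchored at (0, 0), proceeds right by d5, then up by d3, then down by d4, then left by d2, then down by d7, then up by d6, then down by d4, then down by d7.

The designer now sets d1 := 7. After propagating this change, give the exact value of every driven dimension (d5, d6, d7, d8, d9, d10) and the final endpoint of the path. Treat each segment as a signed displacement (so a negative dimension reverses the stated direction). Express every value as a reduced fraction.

d5 = 16/3
d6 = 44
d7 = 71/6
d8 = 53/3
d9 = -38/3
d10 = 88/9
endpoint = (10/3, 22/3)

Apply edit: d1 := 7
  d5 = d1/3 + d3 - d2 = 16/3
  d6 = 5 + d1*3 + d4*2 = 44
  d7 = d5 - d3/2 + d4 = 71/6
  d8 = 7 + d2/3 + d3*2 = 53/3
  d9 = d3 - d8 = -38/3
  d10 = d2 + d5/3 + 6 = 88/9
Walk from origin (0, 0):
  seg 1: right by d5 = 16/3 → (16/3, 0)
  seg 2: up by d3 = 5 → (16/3, 5)
  seg 3: down by d4 = 9 → (16/3, -4)
  seg 4: left by d2 = 2 → (10/3, -4)
  seg 5: down by d7 = 71/6 → (10/3, -95/6)
  seg 6: up by d6 = 44 → (10/3, 169/6)
  seg 7: down by d4 = 9 → (10/3, 115/6)
  seg 8: down by d7 = 71/6 → (10/3, 22/3)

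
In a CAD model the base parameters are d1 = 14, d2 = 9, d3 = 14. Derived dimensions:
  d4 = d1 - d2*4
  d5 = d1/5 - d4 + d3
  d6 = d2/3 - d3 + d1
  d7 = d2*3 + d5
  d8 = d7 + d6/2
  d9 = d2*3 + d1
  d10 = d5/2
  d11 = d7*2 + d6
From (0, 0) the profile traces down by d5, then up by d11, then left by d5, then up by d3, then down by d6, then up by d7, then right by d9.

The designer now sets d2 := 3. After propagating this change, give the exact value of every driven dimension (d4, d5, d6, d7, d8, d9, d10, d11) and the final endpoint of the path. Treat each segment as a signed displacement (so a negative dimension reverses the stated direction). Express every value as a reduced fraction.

d4 = 2
d5 = 74/5
d6 = 1
d7 = 119/5
d8 = 243/10
d9 = 23
d10 = 37/5
d11 = 243/5
endpoint = (41/5, 353/5)

Apply edit: d2 := 3
  d4 = d1 - d2*4 = 2
  d5 = d1/5 - d4 + d3 = 74/5
  d6 = d2/3 - d3 + d1 = 1
  d7 = d2*3 + d5 = 119/5
  d8 = d7 + d6/2 = 243/10
  d9 = d2*3 + d1 = 23
  d10 = d5/2 = 37/5
  d11 = d7*2 + d6 = 243/5
Walk from origin (0, 0):
  seg 1: down by d5 = 74/5 → (0, -74/5)
  seg 2: up by d11 = 243/5 → (0, 169/5)
  seg 3: left by d5 = 74/5 → (-74/5, 169/5)
  seg 4: up by d3 = 14 → (-74/5, 239/5)
  seg 5: down by d6 = 1 → (-74/5, 234/5)
  seg 6: up by d7 = 119/5 → (-74/5, 353/5)
  seg 7: right by d9 = 23 → (41/5, 353/5)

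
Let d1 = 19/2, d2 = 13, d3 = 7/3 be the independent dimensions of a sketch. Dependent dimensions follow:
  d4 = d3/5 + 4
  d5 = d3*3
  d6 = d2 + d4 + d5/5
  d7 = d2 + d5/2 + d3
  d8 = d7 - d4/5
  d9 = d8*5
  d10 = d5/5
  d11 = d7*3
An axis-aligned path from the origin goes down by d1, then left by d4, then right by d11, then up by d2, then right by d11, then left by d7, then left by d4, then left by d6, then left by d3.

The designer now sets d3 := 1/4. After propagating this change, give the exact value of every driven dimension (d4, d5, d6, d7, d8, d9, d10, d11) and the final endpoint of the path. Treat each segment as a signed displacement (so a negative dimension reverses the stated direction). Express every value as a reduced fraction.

d4 = 81/20
d5 = 3/4
d6 = 86/5
d7 = 109/8
d8 = 2563/200
d9 = 2563/40
d10 = 3/20
d11 = 327/8
endpoint = (1703/40, 7/2)

Apply edit: d3 := 1/4
  d4 = d3/5 + 4 = 81/20
  d5 = d3*3 = 3/4
  d6 = d2 + d4 + d5/5 = 86/5
  d7 = d2 + d5/2 + d3 = 109/8
  d8 = d7 - d4/5 = 2563/200
  d9 = d8*5 = 2563/40
  d10 = d5/5 = 3/20
  d11 = d7*3 = 327/8
Walk from origin (0, 0):
  seg 1: down by d1 = 19/2 → (0, -19/2)
  seg 2: left by d4 = 81/20 → (-81/20, -19/2)
  seg 3: right by d11 = 327/8 → (1473/40, -19/2)
  seg 4: up by d2 = 13 → (1473/40, 7/2)
  seg 5: right by d11 = 327/8 → (777/10, 7/2)
  seg 6: left by d7 = 109/8 → (2563/40, 7/2)
  seg 7: left by d4 = 81/20 → (2401/40, 7/2)
  seg 8: left by d6 = 86/5 → (1713/40, 7/2)
  seg 9: left by d3 = 1/4 → (1703/40, 7/2)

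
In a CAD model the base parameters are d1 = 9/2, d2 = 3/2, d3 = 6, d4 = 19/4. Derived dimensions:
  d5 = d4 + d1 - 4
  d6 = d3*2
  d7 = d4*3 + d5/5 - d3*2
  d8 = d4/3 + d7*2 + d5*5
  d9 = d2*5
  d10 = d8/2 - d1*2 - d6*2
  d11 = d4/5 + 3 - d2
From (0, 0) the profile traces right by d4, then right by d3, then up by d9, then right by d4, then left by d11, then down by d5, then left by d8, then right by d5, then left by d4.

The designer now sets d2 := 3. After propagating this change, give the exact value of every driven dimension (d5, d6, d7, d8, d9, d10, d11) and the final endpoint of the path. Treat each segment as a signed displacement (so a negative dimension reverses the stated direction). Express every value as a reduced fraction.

Apply edit: d2 := 3
  d5 = d4 + d1 - 4 = 21/4
  d6 = d3*2 = 12
  d7 = d4*3 + d5/5 - d3*2 = 33/10
  d8 = d4/3 + d7*2 + d5*5 = 1033/30
  d9 = d2*5 = 15
  d10 = d8/2 - d1*2 - d6*2 = -947/60
  d11 = d4/5 + 3 - d2 = 19/20
Walk from origin (0, 0):
  seg 1: right by d4 = 19/4 → (19/4, 0)
  seg 2: right by d3 = 6 → (43/4, 0)
  seg 3: up by d9 = 15 → (43/4, 15)
  seg 4: right by d4 = 19/4 → (31/2, 15)
  seg 5: left by d11 = 19/20 → (291/20, 15)
  seg 6: down by d5 = 21/4 → (291/20, 39/4)
  seg 7: left by d8 = 1033/30 → (-1193/60, 39/4)
  seg 8: right by d5 = 21/4 → (-439/30, 39/4)
  seg 9: left by d4 = 19/4 → (-1163/60, 39/4)

d5 = 21/4
d6 = 12
d7 = 33/10
d8 = 1033/30
d9 = 15
d10 = -947/60
d11 = 19/20
endpoint = (-1163/60, 39/4)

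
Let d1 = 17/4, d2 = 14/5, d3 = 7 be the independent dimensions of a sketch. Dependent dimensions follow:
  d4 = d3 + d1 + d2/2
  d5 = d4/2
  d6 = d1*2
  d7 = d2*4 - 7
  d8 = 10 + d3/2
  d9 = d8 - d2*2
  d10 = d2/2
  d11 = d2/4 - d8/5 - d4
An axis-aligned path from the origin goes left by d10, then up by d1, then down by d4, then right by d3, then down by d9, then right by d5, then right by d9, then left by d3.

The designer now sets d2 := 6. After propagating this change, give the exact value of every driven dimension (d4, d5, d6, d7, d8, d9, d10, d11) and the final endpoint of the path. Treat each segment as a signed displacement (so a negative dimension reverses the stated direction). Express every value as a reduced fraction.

d4 = 57/4
d5 = 57/8
d6 = 17/2
d7 = 17
d8 = 27/2
d9 = 3/2
d10 = 3
d11 = -309/20
endpoint = (45/8, -23/2)

Apply edit: d2 := 6
  d4 = d3 + d1 + d2/2 = 57/4
  d5 = d4/2 = 57/8
  d6 = d1*2 = 17/2
  d7 = d2*4 - 7 = 17
  d8 = 10 + d3/2 = 27/2
  d9 = d8 - d2*2 = 3/2
  d10 = d2/2 = 3
  d11 = d2/4 - d8/5 - d4 = -309/20
Walk from origin (0, 0):
  seg 1: left by d10 = 3 → (-3, 0)
  seg 2: up by d1 = 17/4 → (-3, 17/4)
  seg 3: down by d4 = 57/4 → (-3, -10)
  seg 4: right by d3 = 7 → (4, -10)
  seg 5: down by d9 = 3/2 → (4, -23/2)
  seg 6: right by d5 = 57/8 → (89/8, -23/2)
  seg 7: right by d9 = 3/2 → (101/8, -23/2)
  seg 8: left by d3 = 7 → (45/8, -23/2)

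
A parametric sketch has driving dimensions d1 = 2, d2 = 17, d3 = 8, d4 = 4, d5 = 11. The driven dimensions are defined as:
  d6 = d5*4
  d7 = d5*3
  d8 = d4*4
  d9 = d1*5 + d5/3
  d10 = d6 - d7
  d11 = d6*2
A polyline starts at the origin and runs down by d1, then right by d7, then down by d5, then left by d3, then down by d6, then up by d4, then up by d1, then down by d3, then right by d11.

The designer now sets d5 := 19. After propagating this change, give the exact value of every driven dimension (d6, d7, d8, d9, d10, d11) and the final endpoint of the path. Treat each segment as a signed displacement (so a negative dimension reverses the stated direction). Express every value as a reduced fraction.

Apply edit: d5 := 19
  d6 = d5*4 = 76
  d7 = d5*3 = 57
  d8 = d4*4 = 16
  d9 = d1*5 + d5/3 = 49/3
  d10 = d6 - d7 = 19
  d11 = d6*2 = 152
Walk from origin (0, 0):
  seg 1: down by d1 = 2 → (0, -2)
  seg 2: right by d7 = 57 → (57, -2)
  seg 3: down by d5 = 19 → (57, -21)
  seg 4: left by d3 = 8 → (49, -21)
  seg 5: down by d6 = 76 → (49, -97)
  seg 6: up by d4 = 4 → (49, -93)
  seg 7: up by d1 = 2 → (49, -91)
  seg 8: down by d3 = 8 → (49, -99)
  seg 9: right by d11 = 152 → (201, -99)

d6 = 76
d7 = 57
d8 = 16
d9 = 49/3
d10 = 19
d11 = 152
endpoint = (201, -99)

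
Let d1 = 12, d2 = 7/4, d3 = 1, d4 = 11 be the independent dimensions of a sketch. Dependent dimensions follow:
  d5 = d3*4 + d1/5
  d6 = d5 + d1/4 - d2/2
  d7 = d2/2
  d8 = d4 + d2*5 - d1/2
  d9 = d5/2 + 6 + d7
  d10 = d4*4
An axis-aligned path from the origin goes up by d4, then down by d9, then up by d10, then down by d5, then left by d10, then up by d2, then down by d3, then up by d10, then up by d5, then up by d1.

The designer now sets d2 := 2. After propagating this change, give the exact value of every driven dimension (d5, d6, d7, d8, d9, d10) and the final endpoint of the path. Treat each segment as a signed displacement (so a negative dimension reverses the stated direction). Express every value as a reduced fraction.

Apply edit: d2 := 2
  d5 = d3*4 + d1/5 = 32/5
  d6 = d5 + d1/4 - d2/2 = 42/5
  d7 = d2/2 = 1
  d8 = d4 + d2*5 - d1/2 = 15
  d9 = d5/2 + 6 + d7 = 51/5
  d10 = d4*4 = 44
Walk from origin (0, 0):
  seg 1: up by d4 = 11 → (0, 11)
  seg 2: down by d9 = 51/5 → (0, 4/5)
  seg 3: up by d10 = 44 → (0, 224/5)
  seg 4: down by d5 = 32/5 → (0, 192/5)
  seg 5: left by d10 = 44 → (-44, 192/5)
  seg 6: up by d2 = 2 → (-44, 202/5)
  seg 7: down by d3 = 1 → (-44, 197/5)
  seg 8: up by d10 = 44 → (-44, 417/5)
  seg 9: up by d5 = 32/5 → (-44, 449/5)
  seg 10: up by d1 = 12 → (-44, 509/5)

d5 = 32/5
d6 = 42/5
d7 = 1
d8 = 15
d9 = 51/5
d10 = 44
endpoint = (-44, 509/5)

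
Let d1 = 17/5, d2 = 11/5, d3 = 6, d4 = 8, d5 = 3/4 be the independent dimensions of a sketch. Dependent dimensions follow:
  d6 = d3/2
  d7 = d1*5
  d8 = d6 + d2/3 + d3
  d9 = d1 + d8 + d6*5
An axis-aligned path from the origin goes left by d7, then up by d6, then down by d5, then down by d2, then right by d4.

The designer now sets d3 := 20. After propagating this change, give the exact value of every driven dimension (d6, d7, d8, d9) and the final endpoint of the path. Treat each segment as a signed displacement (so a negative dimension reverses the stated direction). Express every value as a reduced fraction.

Apply edit: d3 := 20
  d6 = d3/2 = 10
  d7 = d1*5 = 17
  d8 = d6 + d2/3 + d3 = 461/15
  d9 = d1 + d8 + d6*5 = 1262/15
Walk from origin (0, 0):
  seg 1: left by d7 = 17 → (-17, 0)
  seg 2: up by d6 = 10 → (-17, 10)
  seg 3: down by d5 = 3/4 → (-17, 37/4)
  seg 4: down by d2 = 11/5 → (-17, 141/20)
  seg 5: right by d4 = 8 → (-9, 141/20)

d6 = 10
d7 = 17
d8 = 461/15
d9 = 1262/15
endpoint = (-9, 141/20)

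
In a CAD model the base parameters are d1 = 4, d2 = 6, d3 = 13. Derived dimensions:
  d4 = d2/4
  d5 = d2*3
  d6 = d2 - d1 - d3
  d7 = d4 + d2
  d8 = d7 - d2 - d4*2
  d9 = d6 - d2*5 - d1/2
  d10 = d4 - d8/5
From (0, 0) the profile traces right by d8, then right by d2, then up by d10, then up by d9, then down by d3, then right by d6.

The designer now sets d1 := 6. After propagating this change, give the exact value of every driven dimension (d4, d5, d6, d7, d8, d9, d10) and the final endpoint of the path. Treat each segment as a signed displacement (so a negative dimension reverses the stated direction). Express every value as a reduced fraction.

Apply edit: d1 := 6
  d4 = d2/4 = 3/2
  d5 = d2*3 = 18
  d6 = d2 - d1 - d3 = -13
  d7 = d4 + d2 = 15/2
  d8 = d7 - d2 - d4*2 = -3/2
  d9 = d6 - d2*5 - d1/2 = -46
  d10 = d4 - d8/5 = 9/5
Walk from origin (0, 0):
  seg 1: right by d8 = -3/2 → (-3/2, 0)
  seg 2: right by d2 = 6 → (9/2, 0)
  seg 3: up by d10 = 9/5 → (9/2, 9/5)
  seg 4: up by d9 = -46 → (9/2, -221/5)
  seg 5: down by d3 = 13 → (9/2, -286/5)
  seg 6: right by d6 = -13 → (-17/2, -286/5)

d4 = 3/2
d5 = 18
d6 = -13
d7 = 15/2
d8 = -3/2
d9 = -46
d10 = 9/5
endpoint = (-17/2, -286/5)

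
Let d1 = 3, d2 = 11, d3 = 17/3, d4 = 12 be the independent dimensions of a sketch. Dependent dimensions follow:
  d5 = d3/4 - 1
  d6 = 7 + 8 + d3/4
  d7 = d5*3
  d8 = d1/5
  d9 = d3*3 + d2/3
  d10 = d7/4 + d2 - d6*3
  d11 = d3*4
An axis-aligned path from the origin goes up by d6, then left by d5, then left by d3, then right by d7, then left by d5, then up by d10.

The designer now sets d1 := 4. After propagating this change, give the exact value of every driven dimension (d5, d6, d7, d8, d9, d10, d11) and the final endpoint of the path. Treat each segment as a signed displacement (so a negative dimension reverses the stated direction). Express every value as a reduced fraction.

Apply edit: d1 := 4
  d5 = d3/4 - 1 = 5/12
  d6 = 7 + 8 + d3/4 = 197/12
  d7 = d5*3 = 5/4
  d8 = d1/5 = 4/5
  d9 = d3*3 + d2/3 = 62/3
  d10 = d7/4 + d2 - d6*3 = -607/16
  d11 = d3*4 = 68/3
Walk from origin (0, 0):
  seg 1: up by d6 = 197/12 → (0, 197/12)
  seg 2: left by d5 = 5/12 → (-5/12, 197/12)
  seg 3: left by d3 = 17/3 → (-73/12, 197/12)
  seg 4: right by d7 = 5/4 → (-29/6, 197/12)
  seg 5: left by d5 = 5/12 → (-21/4, 197/12)
  seg 6: up by d10 = -607/16 → (-21/4, -1033/48)

d5 = 5/12
d6 = 197/12
d7 = 5/4
d8 = 4/5
d9 = 62/3
d10 = -607/16
d11 = 68/3
endpoint = (-21/4, -1033/48)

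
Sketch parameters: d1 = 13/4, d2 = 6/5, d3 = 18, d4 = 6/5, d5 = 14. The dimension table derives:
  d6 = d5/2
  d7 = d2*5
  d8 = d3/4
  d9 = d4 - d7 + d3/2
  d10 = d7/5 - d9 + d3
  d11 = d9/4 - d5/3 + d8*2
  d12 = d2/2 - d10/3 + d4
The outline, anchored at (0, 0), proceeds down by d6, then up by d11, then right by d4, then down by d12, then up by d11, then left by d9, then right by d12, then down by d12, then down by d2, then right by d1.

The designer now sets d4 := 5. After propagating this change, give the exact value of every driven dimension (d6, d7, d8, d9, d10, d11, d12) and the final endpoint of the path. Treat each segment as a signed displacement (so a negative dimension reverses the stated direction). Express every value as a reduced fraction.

d6 = 7
d7 = 6
d8 = 9/2
d9 = 8
d10 = 56/5
d11 = 19/3
d12 = 28/15
endpoint = (127/60, 11/15)

Apply edit: d4 := 5
  d6 = d5/2 = 7
  d7 = d2*5 = 6
  d8 = d3/4 = 9/2
  d9 = d4 - d7 + d3/2 = 8
  d10 = d7/5 - d9 + d3 = 56/5
  d11 = d9/4 - d5/3 + d8*2 = 19/3
  d12 = d2/2 - d10/3 + d4 = 28/15
Walk from origin (0, 0):
  seg 1: down by d6 = 7 → (0, -7)
  seg 2: up by d11 = 19/3 → (0, -2/3)
  seg 3: right by d4 = 5 → (5, -2/3)
  seg 4: down by d12 = 28/15 → (5, -38/15)
  seg 5: up by d11 = 19/3 → (5, 19/5)
  seg 6: left by d9 = 8 → (-3, 19/5)
  seg 7: right by d12 = 28/15 → (-17/15, 19/5)
  seg 8: down by d12 = 28/15 → (-17/15, 29/15)
  seg 9: down by d2 = 6/5 → (-17/15, 11/15)
  seg 10: right by d1 = 13/4 → (127/60, 11/15)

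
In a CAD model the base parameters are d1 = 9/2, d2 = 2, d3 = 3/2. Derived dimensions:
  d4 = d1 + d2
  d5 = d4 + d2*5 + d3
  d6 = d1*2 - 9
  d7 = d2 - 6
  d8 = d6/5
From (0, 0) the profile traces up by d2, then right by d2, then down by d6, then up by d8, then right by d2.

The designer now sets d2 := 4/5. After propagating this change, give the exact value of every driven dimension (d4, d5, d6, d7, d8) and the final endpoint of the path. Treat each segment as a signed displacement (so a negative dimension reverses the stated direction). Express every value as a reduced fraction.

d4 = 53/10
d5 = 54/5
d6 = 0
d7 = -26/5
d8 = 0
endpoint = (8/5, 4/5)

Apply edit: d2 := 4/5
  d4 = d1 + d2 = 53/10
  d5 = d4 + d2*5 + d3 = 54/5
  d6 = d1*2 - 9 = 0
  d7 = d2 - 6 = -26/5
  d8 = d6/5 = 0
Walk from origin (0, 0):
  seg 1: up by d2 = 4/5 → (0, 4/5)
  seg 2: right by d2 = 4/5 → (4/5, 4/5)
  seg 3: down by d6 = 0 → (4/5, 4/5)
  seg 4: up by d8 = 0 → (4/5, 4/5)
  seg 5: right by d2 = 4/5 → (8/5, 4/5)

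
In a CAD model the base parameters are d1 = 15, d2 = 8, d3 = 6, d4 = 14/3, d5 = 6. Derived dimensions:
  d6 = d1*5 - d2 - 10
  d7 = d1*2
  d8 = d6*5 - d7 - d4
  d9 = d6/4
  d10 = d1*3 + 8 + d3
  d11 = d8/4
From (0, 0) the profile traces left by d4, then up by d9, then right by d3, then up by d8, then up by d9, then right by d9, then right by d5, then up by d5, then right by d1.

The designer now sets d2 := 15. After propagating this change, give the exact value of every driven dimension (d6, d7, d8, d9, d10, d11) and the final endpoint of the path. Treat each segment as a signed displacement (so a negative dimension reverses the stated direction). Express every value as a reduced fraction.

Apply edit: d2 := 15
  d6 = d1*5 - d2 - 10 = 50
  d7 = d1*2 = 30
  d8 = d6*5 - d7 - d4 = 646/3
  d9 = d6/4 = 25/2
  d10 = d1*3 + 8 + d3 = 59
  d11 = d8/4 = 323/6
Walk from origin (0, 0):
  seg 1: left by d4 = 14/3 → (-14/3, 0)
  seg 2: up by d9 = 25/2 → (-14/3, 25/2)
  seg 3: right by d3 = 6 → (4/3, 25/2)
  seg 4: up by d8 = 646/3 → (4/3, 1367/6)
  seg 5: up by d9 = 25/2 → (4/3, 721/3)
  seg 6: right by d9 = 25/2 → (83/6, 721/3)
  seg 7: right by d5 = 6 → (119/6, 721/3)
  seg 8: up by d5 = 6 → (119/6, 739/3)
  seg 9: right by d1 = 15 → (209/6, 739/3)

d6 = 50
d7 = 30
d8 = 646/3
d9 = 25/2
d10 = 59
d11 = 323/6
endpoint = (209/6, 739/3)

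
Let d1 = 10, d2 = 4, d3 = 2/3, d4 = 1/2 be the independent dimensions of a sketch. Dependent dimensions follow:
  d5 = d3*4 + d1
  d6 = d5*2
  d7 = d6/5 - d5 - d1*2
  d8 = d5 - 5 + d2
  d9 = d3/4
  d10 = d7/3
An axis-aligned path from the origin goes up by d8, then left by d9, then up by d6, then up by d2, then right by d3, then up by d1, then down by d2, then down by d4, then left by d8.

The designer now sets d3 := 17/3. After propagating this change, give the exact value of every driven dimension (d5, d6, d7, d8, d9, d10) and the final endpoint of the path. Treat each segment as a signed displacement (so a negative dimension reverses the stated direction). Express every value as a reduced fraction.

d5 = 98/3
d6 = 196/3
d7 = -198/5
d8 = 95/3
d9 = 17/12
d10 = -66/5
endpoint = (-329/12, 213/2)

Apply edit: d3 := 17/3
  d5 = d3*4 + d1 = 98/3
  d6 = d5*2 = 196/3
  d7 = d6/5 - d5 - d1*2 = -198/5
  d8 = d5 - 5 + d2 = 95/3
  d9 = d3/4 = 17/12
  d10 = d7/3 = -66/5
Walk from origin (0, 0):
  seg 1: up by d8 = 95/3 → (0, 95/3)
  seg 2: left by d9 = 17/12 → (-17/12, 95/3)
  seg 3: up by d6 = 196/3 → (-17/12, 97)
  seg 4: up by d2 = 4 → (-17/12, 101)
  seg 5: right by d3 = 17/3 → (17/4, 101)
  seg 6: up by d1 = 10 → (17/4, 111)
  seg 7: down by d2 = 4 → (17/4, 107)
  seg 8: down by d4 = 1/2 → (17/4, 213/2)
  seg 9: left by d8 = 95/3 → (-329/12, 213/2)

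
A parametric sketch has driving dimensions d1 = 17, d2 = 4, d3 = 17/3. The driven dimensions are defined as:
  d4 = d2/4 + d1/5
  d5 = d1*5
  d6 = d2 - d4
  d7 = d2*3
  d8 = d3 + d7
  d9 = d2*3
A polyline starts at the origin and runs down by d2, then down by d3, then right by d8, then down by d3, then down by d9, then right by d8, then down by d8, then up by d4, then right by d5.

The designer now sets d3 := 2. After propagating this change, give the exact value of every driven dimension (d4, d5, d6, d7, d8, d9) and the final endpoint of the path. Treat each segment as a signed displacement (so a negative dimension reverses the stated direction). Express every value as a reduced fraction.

d4 = 22/5
d5 = 85
d6 = -2/5
d7 = 12
d8 = 14
d9 = 12
endpoint = (113, -148/5)

Apply edit: d3 := 2
  d4 = d2/4 + d1/5 = 22/5
  d5 = d1*5 = 85
  d6 = d2 - d4 = -2/5
  d7 = d2*3 = 12
  d8 = d3 + d7 = 14
  d9 = d2*3 = 12
Walk from origin (0, 0):
  seg 1: down by d2 = 4 → (0, -4)
  seg 2: down by d3 = 2 → (0, -6)
  seg 3: right by d8 = 14 → (14, -6)
  seg 4: down by d3 = 2 → (14, -8)
  seg 5: down by d9 = 12 → (14, -20)
  seg 6: right by d8 = 14 → (28, -20)
  seg 7: down by d8 = 14 → (28, -34)
  seg 8: up by d4 = 22/5 → (28, -148/5)
  seg 9: right by d5 = 85 → (113, -148/5)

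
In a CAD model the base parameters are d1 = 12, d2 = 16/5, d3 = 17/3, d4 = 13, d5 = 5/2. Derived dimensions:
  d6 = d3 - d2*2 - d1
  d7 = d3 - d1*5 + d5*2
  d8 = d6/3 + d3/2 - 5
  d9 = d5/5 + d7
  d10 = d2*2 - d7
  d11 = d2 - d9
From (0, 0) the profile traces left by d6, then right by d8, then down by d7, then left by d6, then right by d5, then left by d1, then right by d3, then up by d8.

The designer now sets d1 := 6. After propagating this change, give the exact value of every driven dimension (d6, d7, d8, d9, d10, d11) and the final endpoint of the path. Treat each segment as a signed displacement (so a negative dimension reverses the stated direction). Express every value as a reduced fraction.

Apply edit: d1 := 6
  d6 = d3 - d2*2 - d1 = -101/15
  d7 = d3 - d1*5 + d5*2 = -58/3
  d8 = d6/3 + d3/2 - 5 = -397/90
  d9 = d5/5 + d7 = -113/6
  d10 = d2*2 - d7 = 386/15
  d11 = d2 - d9 = 661/30
Walk from origin (0, 0):
  seg 1: left by d6 = -101/15 → (101/15, 0)
  seg 2: right by d8 = -397/90 → (209/90, 0)
  seg 3: down by d7 = -58/3 → (209/90, 58/3)
  seg 4: left by d6 = -101/15 → (163/18, 58/3)
  seg 5: right by d5 = 5/2 → (104/9, 58/3)
  seg 6: left by d1 = 6 → (50/9, 58/3)
  seg 7: right by d3 = 17/3 → (101/9, 58/3)
  seg 8: up by d8 = -397/90 → (101/9, 1343/90)

d6 = -101/15
d7 = -58/3
d8 = -397/90
d9 = -113/6
d10 = 386/15
d11 = 661/30
endpoint = (101/9, 1343/90)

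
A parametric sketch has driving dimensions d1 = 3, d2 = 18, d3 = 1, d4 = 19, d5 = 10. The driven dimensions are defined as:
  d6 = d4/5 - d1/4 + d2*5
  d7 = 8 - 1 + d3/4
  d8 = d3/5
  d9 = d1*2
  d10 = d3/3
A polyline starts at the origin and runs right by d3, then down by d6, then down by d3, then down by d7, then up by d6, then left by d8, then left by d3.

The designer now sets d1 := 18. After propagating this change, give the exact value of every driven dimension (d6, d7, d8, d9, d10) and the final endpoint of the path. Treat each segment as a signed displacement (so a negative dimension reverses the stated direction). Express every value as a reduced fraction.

d6 = 893/10
d7 = 29/4
d8 = 1/5
d9 = 36
d10 = 1/3
endpoint = (-1/5, -33/4)

Apply edit: d1 := 18
  d6 = d4/5 - d1/4 + d2*5 = 893/10
  d7 = 8 - 1 + d3/4 = 29/4
  d8 = d3/5 = 1/5
  d9 = d1*2 = 36
  d10 = d3/3 = 1/3
Walk from origin (0, 0):
  seg 1: right by d3 = 1 → (1, 0)
  seg 2: down by d6 = 893/10 → (1, -893/10)
  seg 3: down by d3 = 1 → (1, -903/10)
  seg 4: down by d7 = 29/4 → (1, -1951/20)
  seg 5: up by d6 = 893/10 → (1, -33/4)
  seg 6: left by d8 = 1/5 → (4/5, -33/4)
  seg 7: left by d3 = 1 → (-1/5, -33/4)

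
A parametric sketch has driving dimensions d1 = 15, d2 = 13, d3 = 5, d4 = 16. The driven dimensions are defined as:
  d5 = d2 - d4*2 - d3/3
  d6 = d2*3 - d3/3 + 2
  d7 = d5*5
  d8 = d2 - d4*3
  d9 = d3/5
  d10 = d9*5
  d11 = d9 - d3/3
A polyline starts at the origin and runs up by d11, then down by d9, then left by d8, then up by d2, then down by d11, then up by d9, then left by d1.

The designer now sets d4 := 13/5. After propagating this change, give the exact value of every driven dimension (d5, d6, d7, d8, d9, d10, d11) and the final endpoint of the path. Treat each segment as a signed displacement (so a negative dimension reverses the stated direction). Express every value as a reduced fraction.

d5 = 92/15
d6 = 118/3
d7 = 92/3
d8 = 26/5
d9 = 1
d10 = 5
d11 = -2/3
endpoint = (-101/5, 13)

Apply edit: d4 := 13/5
  d5 = d2 - d4*2 - d3/3 = 92/15
  d6 = d2*3 - d3/3 + 2 = 118/3
  d7 = d5*5 = 92/3
  d8 = d2 - d4*3 = 26/5
  d9 = d3/5 = 1
  d10 = d9*5 = 5
  d11 = d9 - d3/3 = -2/3
Walk from origin (0, 0):
  seg 1: up by d11 = -2/3 → (0, -2/3)
  seg 2: down by d9 = 1 → (0, -5/3)
  seg 3: left by d8 = 26/5 → (-26/5, -5/3)
  seg 4: up by d2 = 13 → (-26/5, 34/3)
  seg 5: down by d11 = -2/3 → (-26/5, 12)
  seg 6: up by d9 = 1 → (-26/5, 13)
  seg 7: left by d1 = 15 → (-101/5, 13)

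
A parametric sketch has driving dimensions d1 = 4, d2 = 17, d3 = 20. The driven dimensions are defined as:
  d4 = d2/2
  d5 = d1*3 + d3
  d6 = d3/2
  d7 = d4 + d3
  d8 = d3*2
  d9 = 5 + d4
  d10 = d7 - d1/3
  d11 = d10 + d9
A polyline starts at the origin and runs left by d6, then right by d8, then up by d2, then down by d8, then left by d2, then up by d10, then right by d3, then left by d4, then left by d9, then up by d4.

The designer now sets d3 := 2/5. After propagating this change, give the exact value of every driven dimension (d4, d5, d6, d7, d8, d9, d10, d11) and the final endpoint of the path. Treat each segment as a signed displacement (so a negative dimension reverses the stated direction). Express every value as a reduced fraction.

Apply edit: d3 := 2/5
  d4 = d2/2 = 17/2
  d5 = d1*3 + d3 = 62/5
  d6 = d3/2 = 1/5
  d7 = d4 + d3 = 89/10
  d8 = d3*2 = 4/5
  d9 = 5 + d4 = 27/2
  d10 = d7 - d1/3 = 227/30
  d11 = d10 + d9 = 316/15
Walk from origin (0, 0):
  seg 1: left by d6 = 1/5 → (-1/5, 0)
  seg 2: right by d8 = 4/5 → (3/5, 0)
  seg 3: up by d2 = 17 → (3/5, 17)
  seg 4: down by d8 = 4/5 → (3/5, 81/5)
  seg 5: left by d2 = 17 → (-82/5, 81/5)
  seg 6: up by d10 = 227/30 → (-82/5, 713/30)
  seg 7: right by d3 = 2/5 → (-16, 713/30)
  seg 8: left by d4 = 17/2 → (-49/2, 713/30)
  seg 9: left by d9 = 27/2 → (-38, 713/30)
  seg 10: up by d4 = 17/2 → (-38, 484/15)

d4 = 17/2
d5 = 62/5
d6 = 1/5
d7 = 89/10
d8 = 4/5
d9 = 27/2
d10 = 227/30
d11 = 316/15
endpoint = (-38, 484/15)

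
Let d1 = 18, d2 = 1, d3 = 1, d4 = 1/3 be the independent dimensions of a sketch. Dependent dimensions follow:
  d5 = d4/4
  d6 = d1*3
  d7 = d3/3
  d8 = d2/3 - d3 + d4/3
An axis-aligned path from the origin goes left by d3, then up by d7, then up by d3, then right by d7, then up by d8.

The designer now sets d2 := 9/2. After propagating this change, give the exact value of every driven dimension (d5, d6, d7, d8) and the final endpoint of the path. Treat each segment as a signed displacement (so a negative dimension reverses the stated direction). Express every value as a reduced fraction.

d5 = 1/12
d6 = 54
d7 = 1/3
d8 = 11/18
endpoint = (-2/3, 35/18)

Apply edit: d2 := 9/2
  d5 = d4/4 = 1/12
  d6 = d1*3 = 54
  d7 = d3/3 = 1/3
  d8 = d2/3 - d3 + d4/3 = 11/18
Walk from origin (0, 0):
  seg 1: left by d3 = 1 → (-1, 0)
  seg 2: up by d7 = 1/3 → (-1, 1/3)
  seg 3: up by d3 = 1 → (-1, 4/3)
  seg 4: right by d7 = 1/3 → (-2/3, 4/3)
  seg 5: up by d8 = 11/18 → (-2/3, 35/18)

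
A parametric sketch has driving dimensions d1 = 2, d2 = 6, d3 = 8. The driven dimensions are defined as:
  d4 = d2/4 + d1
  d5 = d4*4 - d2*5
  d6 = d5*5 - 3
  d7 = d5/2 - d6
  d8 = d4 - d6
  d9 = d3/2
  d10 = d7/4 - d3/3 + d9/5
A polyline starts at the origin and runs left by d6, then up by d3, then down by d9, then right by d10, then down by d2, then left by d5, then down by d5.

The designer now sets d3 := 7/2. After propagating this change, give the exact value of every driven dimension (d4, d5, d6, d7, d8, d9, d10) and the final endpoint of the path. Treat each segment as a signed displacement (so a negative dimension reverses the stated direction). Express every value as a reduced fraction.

d4 = 7/2
d5 = -16
d6 = -83
d7 = 75
d8 = 173/2
d9 = 7/4
d10 = 269/15
endpoint = (1754/15, 47/4)

Apply edit: d3 := 7/2
  d4 = d2/4 + d1 = 7/2
  d5 = d4*4 - d2*5 = -16
  d6 = d5*5 - 3 = -83
  d7 = d5/2 - d6 = 75
  d8 = d4 - d6 = 173/2
  d9 = d3/2 = 7/4
  d10 = d7/4 - d3/3 + d9/5 = 269/15
Walk from origin (0, 0):
  seg 1: left by d6 = -83 → (83, 0)
  seg 2: up by d3 = 7/2 → (83, 7/2)
  seg 3: down by d9 = 7/4 → (83, 7/4)
  seg 4: right by d10 = 269/15 → (1514/15, 7/4)
  seg 5: down by d2 = 6 → (1514/15, -17/4)
  seg 6: left by d5 = -16 → (1754/15, -17/4)
  seg 7: down by d5 = -16 → (1754/15, 47/4)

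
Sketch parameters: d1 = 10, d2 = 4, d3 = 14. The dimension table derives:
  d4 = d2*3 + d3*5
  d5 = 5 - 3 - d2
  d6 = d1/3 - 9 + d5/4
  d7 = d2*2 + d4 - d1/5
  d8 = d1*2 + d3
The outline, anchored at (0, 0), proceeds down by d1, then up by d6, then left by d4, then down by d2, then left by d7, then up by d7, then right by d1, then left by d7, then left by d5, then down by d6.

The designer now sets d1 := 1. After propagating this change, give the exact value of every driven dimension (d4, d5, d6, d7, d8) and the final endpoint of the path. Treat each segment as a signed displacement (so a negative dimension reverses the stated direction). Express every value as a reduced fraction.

Apply edit: d1 := 1
  d4 = d2*3 + d3*5 = 82
  d5 = 5 - 3 - d2 = -2
  d6 = d1/3 - 9 + d5/4 = -55/6
  d7 = d2*2 + d4 - d1/5 = 449/5
  d8 = d1*2 + d3 = 16
Walk from origin (0, 0):
  seg 1: down by d1 = 1 → (0, -1)
  seg 2: up by d6 = -55/6 → (0, -61/6)
  seg 3: left by d4 = 82 → (-82, -61/6)
  seg 4: down by d2 = 4 → (-82, -85/6)
  seg 5: left by d7 = 449/5 → (-859/5, -85/6)
  seg 6: up by d7 = 449/5 → (-859/5, 2269/30)
  seg 7: right by d1 = 1 → (-854/5, 2269/30)
  seg 8: left by d7 = 449/5 → (-1303/5, 2269/30)
  seg 9: left by d5 = -2 → (-1293/5, 2269/30)
  seg 10: down by d6 = -55/6 → (-1293/5, 424/5)

d4 = 82
d5 = -2
d6 = -55/6
d7 = 449/5
d8 = 16
endpoint = (-1293/5, 424/5)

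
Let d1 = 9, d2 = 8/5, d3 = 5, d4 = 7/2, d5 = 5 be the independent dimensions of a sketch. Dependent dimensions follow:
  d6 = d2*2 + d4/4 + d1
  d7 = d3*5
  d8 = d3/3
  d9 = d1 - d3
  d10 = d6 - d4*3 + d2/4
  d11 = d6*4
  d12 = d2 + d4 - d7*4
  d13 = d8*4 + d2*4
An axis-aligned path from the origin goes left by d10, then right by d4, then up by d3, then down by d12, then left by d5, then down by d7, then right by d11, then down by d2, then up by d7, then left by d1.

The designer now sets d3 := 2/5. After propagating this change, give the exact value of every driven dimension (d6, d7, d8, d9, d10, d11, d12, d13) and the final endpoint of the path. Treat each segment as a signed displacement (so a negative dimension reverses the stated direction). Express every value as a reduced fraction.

d6 = 523/40
d7 = 2
d8 = 2/15
d9 = 43/5
d10 = 119/40
d11 = 523/10
d12 = -29/10
d13 = 104/15
endpoint = (1553/40, 17/10)

Apply edit: d3 := 2/5
  d6 = d2*2 + d4/4 + d1 = 523/40
  d7 = d3*5 = 2
  d8 = d3/3 = 2/15
  d9 = d1 - d3 = 43/5
  d10 = d6 - d4*3 + d2/4 = 119/40
  d11 = d6*4 = 523/10
  d12 = d2 + d4 - d7*4 = -29/10
  d13 = d8*4 + d2*4 = 104/15
Walk from origin (0, 0):
  seg 1: left by d10 = 119/40 → (-119/40, 0)
  seg 2: right by d4 = 7/2 → (21/40, 0)
  seg 3: up by d3 = 2/5 → (21/40, 2/5)
  seg 4: down by d12 = -29/10 → (21/40, 33/10)
  seg 5: left by d5 = 5 → (-179/40, 33/10)
  seg 6: down by d7 = 2 → (-179/40, 13/10)
  seg 7: right by d11 = 523/10 → (1913/40, 13/10)
  seg 8: down by d2 = 8/5 → (1913/40, -3/10)
  seg 9: up by d7 = 2 → (1913/40, 17/10)
  seg 10: left by d1 = 9 → (1553/40, 17/10)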